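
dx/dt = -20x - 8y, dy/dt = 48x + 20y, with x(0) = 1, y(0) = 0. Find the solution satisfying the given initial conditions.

Coefficient matrix A = [[-20, -8], [48, 20]].
Characteristic polynomial det(A - λI) = λ^2 - 16 = 0.
Eigenvalues λ = 4, -4.
For λ=4: (A-λI) row 1 is [-24, -8], so an eigenvector is (1, -3).
For λ=-4: (A-λI) row 1 is [-16, -8], so an eigenvector is (-1, 2).
General solution: K_1e^(4t)(1,-3) + K_2e^(-4t)(-1,2).
Applying x(0)=1, y(0)=0 gives K_1=-2, K_2=-3.

x(t) = -2e^(4t) + 3e^(-4t), y(t) = 6e^(4t) - 6e^(-4t)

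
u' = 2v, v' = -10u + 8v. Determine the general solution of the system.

Coefficient matrix A = [[0, 2], [-10, 8]].
Characteristic polynomial det(A - λI) = λ^2 - 8λ + 20 = 0.
Eigenvalues λ = 4 ± 2i (complex conjugate pair).
For λ=4+2i: an eigenvector is (0,1) - i(1,2) = (0 - i, 1 - 2i).
A real fundamental pair from Re and Im of e^((4+2i)t)v: X_1 = e^(4t)(cos(2t)·(0,1) + sin(2t)·(1,2)), X_2 = e^(4t)(sin(2t)·(0,1) - cos(2t)·(1,2)).
General solution: C_1X_1 + C_2X_2.

u(t) = C_1e^(4t)sin(2t) - C_2e^(4t)cos(2t), v(t) = 2C_1e^(4t)sin(2t) + C_1e^(4t)cos(2t) + C_2e^(4t)sin(2t) - 2C_2e^(4t)cos(2t)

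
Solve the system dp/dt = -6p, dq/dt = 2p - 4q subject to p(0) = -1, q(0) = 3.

Coefficient matrix A = [[-6, 0], [2, -4]].
Characteristic polynomial det(A - λI) = λ^2 + 10λ + 24 = 0.
Eigenvalues λ = -6, -4.
For λ=-6: (A-λI) row 2 is [2, 2], so an eigenvector is (1, -1).
For λ=-4: (A-λI) row 1 is [-2, 0], so an eigenvector is (0, 1).
General solution: C_1e^(-6t)(1,-1) + C_2e^(-4t)(0,1).
Applying p(0)=-1, q(0)=3 gives C_1=-1, C_2=2.

p(t) = -e^(-6t), q(t) = 2e^(-4t) + e^(-6t)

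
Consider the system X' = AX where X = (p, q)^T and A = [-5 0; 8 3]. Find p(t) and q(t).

Coefficient matrix A = [[-5, 0], [8, 3]].
Characteristic polynomial det(A - λI) = λ^2 + 2λ - 15 = 0.
Eigenvalues λ = 3, -5.
For λ=3: (A-λI) row 1 is [-8, 0], so an eigenvector is (0, -1).
For λ=-5: (A-λI) row 2 is [8, 8], so an eigenvector is (1, -1).
General solution: C_1e^(3t)(0,-1) + C_2e^(-5t)(1,-1).

p(t) = C_2e^(-5t), q(t) = -C_1e^(3t) - C_2e^(-5t)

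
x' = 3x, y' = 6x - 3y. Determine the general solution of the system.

Coefficient matrix A = [[3, 0], [6, -3]].
Characteristic polynomial det(A - λI) = λ^2 - 9 = 0.
Eigenvalues λ = 3, -3.
For λ=3: (A-λI) row 2 is [6, -6], so an eigenvector is (1, 1).
For λ=-3: (A-λI) row 1 is [6, 0], so an eigenvector is (0, -1).
General solution: c_1e^(3t)(1,1) + c_2e^(-3t)(0,-1).

x(t) = c_1e^(3t), y(t) = c_1e^(3t) - c_2e^(-3t)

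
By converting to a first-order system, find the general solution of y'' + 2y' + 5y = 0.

Let x_1 = y, x_2 = y'. Then x_1' = x_2 and x_2' = -5x_1 - 2x_2.
A = [[0,1],[-5,-2]]; det(A-λI) = λ^2 + 2λ + 5.
Eigenvalues λ = -1 ± 2i.

y(t) = K_1e^(-t)cos(2t) + K_2e^(-t)sin(2t)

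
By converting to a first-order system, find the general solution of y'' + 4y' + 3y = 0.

Let x_1 = y, x_2 = y'. Then x_1' = x_2 and x_2' = -3x_1 - 4x_2.
A = [[0,1],[-3,-4]]; det(A-λI) = λ^2 + 4λ + 3.
Eigenvalues λ = -3, -1 with eigenvectors (1,-3), (1,-1).

y(t) = C_1e^(-3t) + C_2e^(-t)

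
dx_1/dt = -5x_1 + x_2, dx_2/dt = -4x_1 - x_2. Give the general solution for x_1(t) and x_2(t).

Coefficient matrix A = [[-5, 1], [-4, -1]].
Characteristic polynomial det(A - λI) = λ^2 + 6λ + 9 = 0.
Single eigenvalue λ = -3 with algebraic multiplicity 2.
Eigenvector v = (1,2); generalized eigenvector w with (A-λI)w=v is (-1,-1).
General solution: e^(-3t)[c_1·v + c_2·(t·v + w)].

x_1(t) = c_1e^(-3t) + c_2te^(-3t) - c_2e^(-3t), x_2(t) = 2c_1e^(-3t) + 2c_2te^(-3t) - c_2e^(-3t)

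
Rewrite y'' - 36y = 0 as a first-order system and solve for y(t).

Let x_1 = y, x_2 = y'. Then x_1' = x_2 and x_2' = 36x_1.
A = [[0,1],[36,0]]; det(A-λI) = λ^2 - 36.
Eigenvalues λ = 6, -6 with eigenvectors (1,6), (1,-6).

y(t) = c_1e^(6t) + c_2e^(-6t)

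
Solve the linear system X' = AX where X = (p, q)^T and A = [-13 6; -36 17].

p(t) = -K_1e^(-t) - K_2e^(5t), q(t) = -2K_1e^(-t) - 3K_2e^(5t)

Coefficient matrix A = [[-13, 6], [-36, 17]].
Characteristic polynomial det(A - λI) = λ^2 - 4λ - 5 = 0.
Eigenvalues λ = -1, 5.
For λ=-1: (A-λI) row 1 is [-12, 6], so an eigenvector is (-1, -2).
For λ=5: (A-λI) row 1 is [-18, 6], so an eigenvector is (-1, -3).
General solution: K_1e^(-t)(-1,-2) + K_2e^(5t)(-1,-3).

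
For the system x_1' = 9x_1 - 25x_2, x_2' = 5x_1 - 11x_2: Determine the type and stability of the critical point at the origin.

stable spiral

A = [[9,-25],[5,-11]]; det(A-λI) = λ^2 + 2λ + 26.
λ = -1 ± 5i: negative real part.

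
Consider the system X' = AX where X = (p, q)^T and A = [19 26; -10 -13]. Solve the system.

p(t) = -3C_1e^(3t)sin(2t) - 2C_1e^(3t)cos(2t) - 2C_2e^(3t)sin(2t) + 3C_2e^(3t)cos(2t), q(t) = 2C_1e^(3t)sin(2t) + C_1e^(3t)cos(2t) + C_2e^(3t)sin(2t) - 2C_2e^(3t)cos(2t)

Coefficient matrix A = [[19, 26], [-10, -13]].
Characteristic polynomial det(A - λI) = λ^2 - 6λ + 13 = 0.
Eigenvalues λ = 3 ± 2i (complex conjugate pair).
For λ=3+2i: an eigenvector is (-2,1) - i(-3,2) = (-2 + 3i, 1 - 2i).
A real fundamental pair from Re and Im of e^((3+2i)t)v: X_1 = e^(3t)(cos(2t)·(-2,1) + sin(2t)·(-3,2)), X_2 = e^(3t)(sin(2t)·(-2,1) - cos(2t)·(-3,2)).
General solution: C_1X_1 + C_2X_2.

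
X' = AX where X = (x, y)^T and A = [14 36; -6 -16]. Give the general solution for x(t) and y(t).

Coefficient matrix A = [[14, 36], [-6, -16]].
Characteristic polynomial det(A - λI) = λ^2 + 2λ - 8 = 0.
Eigenvalues λ = 2, -4.
For λ=2: (A-λI) row 1 is [12, 36], so an eigenvector is (3, -1).
For λ=-4: (A-λI) row 1 is [18, 36], so an eigenvector is (2, -1).
General solution: C_1e^(2t)(3,-1) + C_2e^(-4t)(2,-1).

x(t) = 3C_1e^(2t) + 2C_2e^(-4t), y(t) = -C_1e^(2t) - C_2e^(-4t)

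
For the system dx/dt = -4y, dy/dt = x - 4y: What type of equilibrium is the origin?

stable improper node

A = [[0,-4],[1,-4]]; det(A-λI) = λ^2 + 4λ + 4.
repeated λ = -2 with a single eigenvector.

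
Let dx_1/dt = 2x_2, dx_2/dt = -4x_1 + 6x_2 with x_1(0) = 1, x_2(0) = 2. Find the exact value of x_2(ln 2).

32

A = [[0,2],[-4,6]]; eigenvalues λ = 2, 4.
Eigenvectors: (1,1) for λ=2, (-1,-2) for λ=4.
From the initial condition, c_1 = 0, c_2 = -1.
x_2(ln 2) = (0)(2^2)(1) + (-1)(2^4)(-2) = 32.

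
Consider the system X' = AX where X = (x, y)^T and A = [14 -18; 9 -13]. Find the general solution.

x(t) = 2C_1e^(5t) + C_2e^(-4t), y(t) = C_1e^(5t) + C_2e^(-4t)

Coefficient matrix A = [[14, -18], [9, -13]].
Characteristic polynomial det(A - λI) = λ^2 - λ - 20 = 0.
Eigenvalues λ = 5, -4.
For λ=5: (A-λI) row 1 is [9, -18], so an eigenvector is (2, 1).
For λ=-4: (A-λI) row 1 is [18, -18], so an eigenvector is (1, 1).
General solution: C_1e^(5t)(2,1) + C_2e^(-4t)(1,1).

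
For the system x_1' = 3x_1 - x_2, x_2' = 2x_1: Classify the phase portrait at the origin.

A = [[3,-1],[2,0]]; det(A-λI) = λ^2 - 3λ + 2.
λ = 2, 1: both positive.

unstable node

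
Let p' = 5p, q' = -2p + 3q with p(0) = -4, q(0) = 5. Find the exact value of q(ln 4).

4160

A = [[5,0],[-2,3]]; eigenvalues λ = 3, 5.
Eigenvectors: (0,-1) for λ=3, (1,-1) for λ=5.
From the initial condition, c_1 = -1, c_2 = -4.
q(ln 4) = (-1)(4^3)(-1) + (-4)(4^5)(-1) = 4160.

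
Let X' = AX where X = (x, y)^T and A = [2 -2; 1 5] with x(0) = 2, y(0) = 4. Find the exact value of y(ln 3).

A = [[2,-2],[1,5]]; eigenvalues λ = 3, 4.
Eigenvectors: (-2,1) for λ=3, (-1,1) for λ=4.
From the initial condition, c_1 = -6, c_2 = 10.
y(ln 3) = (-6)(3^3)(1) + (10)(3^4)(1) = 648.

648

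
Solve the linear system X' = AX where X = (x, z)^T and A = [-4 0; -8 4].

x(t) = -c_1e^(-4t), z(t) = -c_1e^(-4t) + c_2e^(4t)

Coefficient matrix A = [[-4, 0], [-8, 4]].
Characteristic polynomial det(A - λI) = λ^2 - 16 = 0.
Eigenvalues λ = -4, 4.
For λ=-4: (A-λI) row 2 is [-8, 8], so an eigenvector is (-1, -1).
For λ=4: (A-λI) row 1 is [-8, 0], so an eigenvector is (0, 1).
General solution: c_1e^(-4t)(-1,-1) + c_2e^(4t)(0,1).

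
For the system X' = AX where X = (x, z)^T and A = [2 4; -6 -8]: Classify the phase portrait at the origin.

A = [[2,4],[-6,-8]]; det(A-λI) = λ^2 + 6λ + 8.
λ = -4, -2: both negative.

stable node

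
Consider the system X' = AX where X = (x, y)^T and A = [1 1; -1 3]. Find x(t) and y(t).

x(t) = c_1e^(2t) + c_2te^(2t) - c_2e^(2t), y(t) = c_1e^(2t) + c_2te^(2t)

Coefficient matrix A = [[1, 1], [-1, 3]].
Characteristic polynomial det(A - λI) = λ^2 - 4λ + 4 = 0.
Single eigenvalue λ = 2 with algebraic multiplicity 2.
Eigenvector v = (1,1); generalized eigenvector w with (A-λI)w=v is (-1,0).
General solution: e^(2t)[c_1·v + c_2·(t·v + w)].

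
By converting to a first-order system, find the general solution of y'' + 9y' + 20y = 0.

Let x_1 = y, x_2 = y'. Then x_1' = x_2 and x_2' = -20x_1 - 9x_2.
A = [[0,1],[-20,-9]]; det(A-λI) = λ^2 + 9λ + 20.
Eigenvalues λ = -5, -4 with eigenvectors (1,-5), (1,-4).

y(t) = K_1e^(-5t) + K_2e^(-4t)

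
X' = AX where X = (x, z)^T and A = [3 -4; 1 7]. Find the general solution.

x(t) = 2C_1e^(5t) + 2C_2te^(5t) + C_2e^(5t), z(t) = -C_1e^(5t) - C_2te^(5t) - C_2e^(5t)

Coefficient matrix A = [[3, -4], [1, 7]].
Characteristic polynomial det(A - λI) = λ^2 - 10λ + 25 = 0.
Single eigenvalue λ = 5 with algebraic multiplicity 2.
Eigenvector v = (2,-1); generalized eigenvector w with (A-λI)w=v is (1,-1).
General solution: e^(5t)[C_1·v + C_2·(t·v + w)].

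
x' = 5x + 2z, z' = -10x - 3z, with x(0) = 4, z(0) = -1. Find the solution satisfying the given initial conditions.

x(t) = 7e^(t)sin(2t) + 4e^(t)cos(2t), z(t) = -18e^(t)sin(2t) - e^(t)cos(2t)

Coefficient matrix A = [[5, 2], [-10, -3]].
Characteristic polynomial det(A - λI) = λ^2 - 2λ + 5 = 0.
Eigenvalues λ = 1 ± 2i (complex conjugate pair).
For λ=1+2i: an eigenvector is (0,-1) - i(-1,2) = (0 + i, -1 - 2i).
A real fundamental pair from Re and Im of e^((1+2i)t)v: X_1 = e^(t)(cos(2t)·(0,-1) + sin(2t)·(-1,2)), X_2 = e^(t)(sin(2t)·(0,-1) - cos(2t)·(-1,2)).
General solution: C_1X_1 + C_2X_2.
Applying x(0)=4, z(0)=-1 gives C_1=-7, C_2=4.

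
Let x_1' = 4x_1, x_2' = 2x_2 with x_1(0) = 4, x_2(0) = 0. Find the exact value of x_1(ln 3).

A = [[4,0],[0,2]]; eigenvalues λ = 2, 4.
Eigenvectors: (0,1) for λ=2, (-1,0) for λ=4.
From the initial condition, c_1 = 0, c_2 = -4.
x_1(ln 3) = (0)(3^2)(0) + (-4)(3^4)(-1) = 324.

324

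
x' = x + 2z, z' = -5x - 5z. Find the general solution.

Coefficient matrix A = [[1, 2], [-5, -5]].
Characteristic polynomial det(A - λI) = λ^2 + 4λ + 5 = 0.
Eigenvalues λ = -2 ± i (complex conjugate pair).
For λ=-2+i: an eigenvector is (1,-1) - i(1,-2) = (1 - i, -1 + 2i).
A real fundamental pair from Re and Im of e^((-2+i)t)v: X_1 = e^(-2t)(cos(t)·(1,-1) + sin(t)·(1,-2)), X_2 = e^(-2t)(sin(t)·(1,-1) - cos(t)·(1,-2)).
General solution: c_1X_1 + c_2X_2.

x(t) = c_1e^(-2t)sin(t) + c_1e^(-2t)cos(t) + c_2e^(-2t)sin(t) - c_2e^(-2t)cos(t), z(t) = -2c_1e^(-2t)sin(t) - c_1e^(-2t)cos(t) - c_2e^(-2t)sin(t) + 2c_2e^(-2t)cos(t)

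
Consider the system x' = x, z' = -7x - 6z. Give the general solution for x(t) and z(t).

Coefficient matrix A = [[1, 0], [-7, -6]].
Characteristic polynomial det(A - λI) = λ^2 + 5λ - 6 = 0.
Eigenvalues λ = -6, 1.
For λ=-6: (A-λI) row 1 is [7, 0], so an eigenvector is (0, -1).
For λ=1: (A-λI) row 2 is [-7, -7], so an eigenvector is (1, -1).
General solution: K_1e^(-6t)(0,-1) + K_2e^(t)(1,-1).

x(t) = K_2e^(t), z(t) = -K_1e^(-6t) - K_2e^(t)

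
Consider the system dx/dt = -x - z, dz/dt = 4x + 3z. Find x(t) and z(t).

Coefficient matrix A = [[-1, -1], [4, 3]].
Characteristic polynomial det(A - λI) = λ^2 - 2λ + 1 = 0.
Single eigenvalue λ = 1 with algebraic multiplicity 2.
Eigenvector v = (-1,2); generalized eigenvector w with (A-λI)w=v is (1,-1).
General solution: e^(t)[C_1·v + C_2·(t·v + w)].

x(t) = -C_1e^(t) - C_2te^(t) + C_2e^(t), z(t) = 2C_1e^(t) + 2C_2te^(t) - C_2e^(t)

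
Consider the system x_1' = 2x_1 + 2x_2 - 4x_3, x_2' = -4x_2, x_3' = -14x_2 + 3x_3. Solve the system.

x_1(t) = K_1e^(2t) - 4K_2e^(3t) + K_3e^(-4t), x_2(t) = K_3e^(-4t), x_3(t) = K_2e^(3t) + 2K_3e^(-4t)

Coefficient matrix A = [[2, 2, -4], [0, -4, 0], [0, -14, 3]].
det(A - λI) = 0 gives eigenvalues λ = 2, 3, -4.
For λ=2: eigenvector (1,0,0).
For λ=3: eigenvector (-4,0,1).
For λ=-4: eigenvector (1,1,2).
General solution: K_1e^(2t)(1,0,0) + K_2e^(3t)(-4,0,1) + K_3e^(-4t)(1,1,2).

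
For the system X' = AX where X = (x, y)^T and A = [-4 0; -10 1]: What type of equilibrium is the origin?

A = [[-4,0],[-10,1]]; det(A-λI) = λ^2 + 3λ - 4.
λ = 1, -4: opposite signs.

saddle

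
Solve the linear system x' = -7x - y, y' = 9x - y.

x(t) = K_1e^(-4t) + K_2te^(-4t) - K_2e^(-4t), y(t) = -3K_1e^(-4t) - 3K_2te^(-4t) + 2K_2e^(-4t)

Coefficient matrix A = [[-7, -1], [9, -1]].
Characteristic polynomial det(A - λI) = λ^2 + 8λ + 16 = 0.
Single eigenvalue λ = -4 with algebraic multiplicity 2.
Eigenvector v = (1,-3); generalized eigenvector w with (A-λI)w=v is (-1,2).
General solution: e^(-4t)[K_1·v + K_2·(t·v + w)].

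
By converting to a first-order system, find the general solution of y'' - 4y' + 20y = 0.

y(t) = c_1e^(2t)cos(4t) + c_2e^(2t)sin(4t)

Let x_1 = y, x_2 = y'. Then x_1' = x_2 and x_2' = -20x_1 + 4x_2.
A = [[0,1],[-20,4]]; det(A-λI) = λ^2 - 4λ + 20.
Eigenvalues λ = 2 ± 4i.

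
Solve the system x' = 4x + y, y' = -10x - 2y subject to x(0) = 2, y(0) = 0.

x(t) = 6e^(t)sin(t) + 2e^(t)cos(t), y(t) = -20e^(t)sin(t)

Coefficient matrix A = [[4, 1], [-10, -2]].
Characteristic polynomial det(A - λI) = λ^2 - 2λ + 2 = 0.
Eigenvalues λ = 1 ± i (complex conjugate pair).
For λ=1+i: an eigenvector is (0,-1) - i(-1,3) = (0 + i, -1 - 3i).
A real fundamental pair from Re and Im of e^((1+i)t)v: X_1 = e^(t)(cos(t)·(0,-1) + sin(t)·(-1,3)), X_2 = e^(t)(sin(t)·(0,-1) - cos(t)·(-1,3)).
General solution: c_1X_1 + c_2X_2.
Applying x(0)=2, y(0)=0 gives c_1=-6, c_2=2.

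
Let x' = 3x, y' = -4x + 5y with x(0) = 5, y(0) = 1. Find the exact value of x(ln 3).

135

A = [[3,0],[-4,5]]; eigenvalues λ = 5, 3.
Eigenvectors: (0,-1) for λ=5, (-1,-2) for λ=3.
From the initial condition, c_1 = 9, c_2 = -5.
x(ln 3) = (9)(3^5)(0) + (-5)(3^3)(-1) = 135.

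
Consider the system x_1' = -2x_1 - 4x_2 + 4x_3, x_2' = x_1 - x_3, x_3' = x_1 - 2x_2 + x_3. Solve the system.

Coefficient matrix A = [[-2, -4, 4], [1, 0, -1], [1, -2, 1]].
det(A - λI) = 0 gives eigenvalues λ = 2, -2, -1.
For λ=2: eigenvector (-1,0,-1).
For λ=-2: eigenvector (1,-1,-1).
For λ=-1: eigenvector (0,1,1).
General solution: C_1e^(2t)(-1,0,-1) + C_2e^(-2t)(1,-1,-1) + C_3e^(-t)(0,1,1).

x_1(t) = -C_1e^(2t) + C_2e^(-2t), x_2(t) = -C_2e^(-2t) + C_3e^(-t), x_3(t) = -C_1e^(2t) - C_2e^(-2t) + C_3e^(-t)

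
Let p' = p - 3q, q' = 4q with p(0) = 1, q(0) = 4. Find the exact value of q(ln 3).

324

A = [[1,-3],[0,4]]; eigenvalues λ = 1, 4.
Eigenvectors: (1,0) for λ=1, (-1,1) for λ=4.
From the initial condition, c_1 = 5, c_2 = 4.
q(ln 3) = (5)(3^1)(0) + (4)(3^4)(1) = 324.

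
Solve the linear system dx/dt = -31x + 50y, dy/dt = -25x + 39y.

x(t) = 3K_1e^(4t)sin(5t) + K_1e^(4t)cos(5t) + K_2e^(4t)sin(5t) - 3K_2e^(4t)cos(5t), y(t) = 2K_1e^(4t)sin(5t) + K_1e^(4t)cos(5t) + K_2e^(4t)sin(5t) - 2K_2e^(4t)cos(5t)

Coefficient matrix A = [[-31, 50], [-25, 39]].
Characteristic polynomial det(A - λI) = λ^2 - 8λ + 41 = 0.
Eigenvalues λ = 4 ± 5i (complex conjugate pair).
For λ=4+5i: an eigenvector is (1,1) - i(3,2) = (1 - 3i, 1 - 2i).
A real fundamental pair from Re and Im of e^((4+5i)t)v: X_1 = e^(4t)(cos(5t)·(1,1) + sin(5t)·(3,2)), X_2 = e^(4t)(sin(5t)·(1,1) - cos(5t)·(3,2)).
General solution: K_1X_1 + K_2X_2.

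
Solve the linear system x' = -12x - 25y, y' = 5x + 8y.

x(t) = -C_1e^(-2t)sin(5t) - 2C_1e^(-2t)cos(5t) - 2C_2e^(-2t)sin(5t) + C_2e^(-2t)cos(5t), y(t) = C_1e^(-2t)cos(5t) + C_2e^(-2t)sin(5t)

Coefficient matrix A = [[-12, -25], [5, 8]].
Characteristic polynomial det(A - λI) = λ^2 + 4λ + 29 = 0.
Eigenvalues λ = -2 ± 5i (complex conjugate pair).
For λ=-2+5i: an eigenvector is (-2,1) - i(-1,0) = (-2 + i, 1).
A real fundamental pair from Re and Im of e^((-2+5i)t)v: X_1 = e^(-2t)(cos(5t)·(-2,1) + sin(5t)·(-1,0)), X_2 = e^(-2t)(sin(5t)·(-2,1) - cos(5t)·(-1,0)).
General solution: C_1X_1 + C_2X_2.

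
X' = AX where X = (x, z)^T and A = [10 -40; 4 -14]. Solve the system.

Coefficient matrix A = [[10, -40], [4, -14]].
Characteristic polynomial det(A - λI) = λ^2 + 4λ + 20 = 0.
Eigenvalues λ = -2 ± 4i (complex conjugate pair).
For λ=-2+4i: an eigenvector is (3,1) - i(-1,0) = (3 + i, 1).
A real fundamental pair from Re and Im of e^((-2+4i)t)v: X_1 = e^(-2t)(cos(4t)·(3,1) + sin(4t)·(-1,0)), X_2 = e^(-2t)(sin(4t)·(3,1) - cos(4t)·(-1,0)).
General solution: c_1X_1 + c_2X_2.

x(t) = -c_1e^(-2t)sin(4t) + 3c_1e^(-2t)cos(4t) + 3c_2e^(-2t)sin(4t) + c_2e^(-2t)cos(4t), z(t) = c_1e^(-2t)cos(4t) + c_2e^(-2t)sin(4t)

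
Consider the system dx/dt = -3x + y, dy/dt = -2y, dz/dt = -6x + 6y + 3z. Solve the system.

Coefficient matrix A = [[-3, 1, 0], [0, -2, 0], [-6, 6, 3]].
det(A - λI) = 0 gives eigenvalues λ = -3, -2, 3.
For λ=-3: eigenvector (-1,0,-1).
For λ=-2: eigenvector (1,1,0).
For λ=3: eigenvector (0,0,1).
General solution: c_1e^(-3t)(-1,0,-1) + c_2e^(-2t)(1,1,0) + c_3e^(3t)(0,0,1).

x(t) = -c_1e^(-3t) + c_2e^(-2t), y(t) = c_2e^(-2t), z(t) = -c_1e^(-3t) + c_3e^(3t)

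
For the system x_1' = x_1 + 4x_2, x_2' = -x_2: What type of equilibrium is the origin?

saddle

A = [[1,4],[0,-1]]; det(A-λI) = λ^2 - 1.
λ = 1, -1: opposite signs.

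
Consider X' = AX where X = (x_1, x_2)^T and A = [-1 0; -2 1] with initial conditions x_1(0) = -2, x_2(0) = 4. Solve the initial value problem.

Coefficient matrix A = [[-1, 0], [-2, 1]].
Characteristic polynomial det(A - λI) = λ^2 - 1 = 0.
Eigenvalues λ = -1, 1.
For λ=-1: (A-λI) row 2 is [-2, 2], so an eigenvector is (-1, -1).
For λ=1: (A-λI) row 1 is [-2, 0], so an eigenvector is (0, 1).
General solution: K_1e^(-t)(-1,-1) + K_2e^(t)(0,1).
Applying x_1(0)=-2, x_2(0)=4 gives K_1=2, K_2=6.

x_1(t) = -2e^(-t), x_2(t) = 6e^(t) - 2e^(-t)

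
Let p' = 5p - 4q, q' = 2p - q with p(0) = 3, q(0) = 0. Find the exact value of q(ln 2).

A = [[5,-4],[2,-1]]; eigenvalues λ = 1, 3.
Eigenvectors: (-1,-1) for λ=1, (-2,-1) for λ=3.
From the initial condition, c_1 = 3, c_2 = -3.
q(ln 2) = (3)(2^1)(-1) + (-3)(2^3)(-1) = 18.

18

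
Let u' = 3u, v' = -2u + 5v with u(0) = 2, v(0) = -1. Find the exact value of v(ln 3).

A = [[3,0],[-2,5]]; eigenvalues λ = 3, 5.
Eigenvectors: (1,1) for λ=3, (0,-1) for λ=5.
From the initial condition, c_1 = 2, c_2 = 3.
v(ln 3) = (2)(3^3)(1) + (3)(3^5)(-1) = -675.

-675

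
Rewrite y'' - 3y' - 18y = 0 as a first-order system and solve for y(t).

y(t) = K_1e^(-3t) + K_2e^(6t)

Let x_1 = y, x_2 = y'. Then x_1' = x_2 and x_2' = 18x_1 + 3x_2.
A = [[0,1],[18,3]]; det(A-λI) = λ^2 - 3λ - 18.
Eigenvalues λ = -3, 6 with eigenvectors (1,-3), (1,6).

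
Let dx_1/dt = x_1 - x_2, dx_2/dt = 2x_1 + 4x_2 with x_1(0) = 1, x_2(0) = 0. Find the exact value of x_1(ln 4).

A = [[1,-1],[2,4]]; eigenvalues λ = 2, 3.
Eigenvectors: (-1,1) for λ=2, (-1,2) for λ=3.
From the initial condition, c_1 = -2, c_2 = 1.
x_1(ln 4) = (-2)(4^2)(-1) + (1)(4^3)(-1) = -32.

-32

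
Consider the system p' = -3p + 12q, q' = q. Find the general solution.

Coefficient matrix A = [[-3, 12], [0, 1]].
Characteristic polynomial det(A - λI) = λ^2 + 2λ - 3 = 0.
Eigenvalues λ = 1, -3.
For λ=1: (A-λI) row 1 is [-4, 12], so an eigenvector is (-3, -1).
For λ=-3: (A-λI) row 1 is [0, 12], so an eigenvector is (-1, 0).
General solution: c_1e^(t)(-3,-1) + c_2e^(-3t)(-1,0).

p(t) = -3c_1e^(t) - c_2e^(-3t), q(t) = -c_1e^(t)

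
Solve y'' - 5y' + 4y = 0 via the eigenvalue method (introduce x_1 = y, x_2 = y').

Let x_1 = y, x_2 = y'. Then x_1' = x_2 and x_2' = -4x_1 + 5x_2.
A = [[0,1],[-4,5]]; det(A-λI) = λ^2 - 5λ + 4.
Eigenvalues λ = 4, 1 with eigenvectors (1,4), (1,1).

y(t) = C_1e^(4t) + C_2e^(t)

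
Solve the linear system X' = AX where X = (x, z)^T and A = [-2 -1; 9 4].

x(t) = C_1e^(t) + C_2te^(t) - C_2e^(t), z(t) = -3C_1e^(t) - 3C_2te^(t) + 2C_2e^(t)

Coefficient matrix A = [[-2, -1], [9, 4]].
Characteristic polynomial det(A - λI) = λ^2 - 2λ + 1 = 0.
Single eigenvalue λ = 1 with algebraic multiplicity 2.
Eigenvector v = (1,-3); generalized eigenvector w with (A-λI)w=v is (-1,2).
General solution: e^(t)[C_1·v + C_2·(t·v + w)].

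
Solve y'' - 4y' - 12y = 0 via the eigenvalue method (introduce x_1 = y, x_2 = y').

Let x_1 = y, x_2 = y'. Then x_1' = x_2 and x_2' = 12x_1 + 4x_2.
A = [[0,1],[12,4]]; det(A-λI) = λ^2 - 4λ - 12.
Eigenvalues λ = 6, -2 with eigenvectors (1,6), (1,-2).

y(t) = c_1e^(6t) + c_2e^(-2t)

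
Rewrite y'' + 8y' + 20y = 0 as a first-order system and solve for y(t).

Let x_1 = y, x_2 = y'. Then x_1' = x_2 and x_2' = -20x_1 - 8x_2.
A = [[0,1],[-20,-8]]; det(A-λI) = λ^2 + 8λ + 20.
Eigenvalues λ = -4 ± 2i.

y(t) = C_1e^(-4t)cos(2t) + C_2e^(-4t)sin(2t)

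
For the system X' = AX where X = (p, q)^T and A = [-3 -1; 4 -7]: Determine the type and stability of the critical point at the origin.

stable improper node

A = [[-3,-1],[4,-7]]; det(A-λI) = λ^2 + 10λ + 25.
repeated λ = -5 with a single eigenvector.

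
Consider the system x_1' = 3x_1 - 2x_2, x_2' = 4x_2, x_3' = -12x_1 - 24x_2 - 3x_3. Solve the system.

Coefficient matrix A = [[3, -2, 0], [0, 4, 0], [-12, -24, -3]].
det(A - λI) = 0 gives eigenvalues λ = -3, 4, 3.
For λ=-3: eigenvector (0,0,1).
For λ=4: eigenvector (-2,1,0).
For λ=3: eigenvector (1,0,-2).
General solution: C_1e^(-3t)(0,0,1) + C_2e^(4t)(-2,1,0) + C_3e^(3t)(1,0,-2).

x_1(t) = -2C_2e^(4t) + C_3e^(3t), x_2(t) = C_2e^(4t), x_3(t) = C_1e^(-3t) - 2C_3e^(3t)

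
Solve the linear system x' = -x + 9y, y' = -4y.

Coefficient matrix A = [[-1, 9], [0, -4]].
Characteristic polynomial det(A - λI) = λ^2 + 5λ + 4 = 0.
Eigenvalues λ = -4, -1.
For λ=-4: (A-λI) row 1 is [3, 9], so an eigenvector is (3, -1).
For λ=-1: (A-λI) row 1 is [0, 9], so an eigenvector is (1, 0).
General solution: c_1e^(-4t)(3,-1) + c_2e^(-t)(1,0).

x(t) = 3c_1e^(-4t) + c_2e^(-t), y(t) = -c_1e^(-4t)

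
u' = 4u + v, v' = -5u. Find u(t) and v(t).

Coefficient matrix A = [[4, 1], [-5, 0]].
Characteristic polynomial det(A - λI) = λ^2 - 4λ + 5 = 0.
Eigenvalues λ = 2 ± i (complex conjugate pair).
For λ=2+i: an eigenvector is (-1,2) - i(0,1) = (-1, 2 - i).
A real fundamental pair from Re and Im of e^((2+i)t)v: X_1 = e^(2t)(cos(t)·(-1,2) + sin(t)·(0,1)), X_2 = e^(2t)(sin(t)·(-1,2) - cos(t)·(0,1)).
General solution: C_1X_1 + C_2X_2.

u(t) = -C_1e^(2t)cos(t) - C_2e^(2t)sin(t), v(t) = C_1e^(2t)sin(t) + 2C_1e^(2t)cos(t) + 2C_2e^(2t)sin(t) - C_2e^(2t)cos(t)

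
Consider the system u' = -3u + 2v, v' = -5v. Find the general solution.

u(t) = K_1e^(-3t) - K_2e^(-5t), v(t) = K_2e^(-5t)

Coefficient matrix A = [[-3, 2], [0, -5]].
Characteristic polynomial det(A - λI) = λ^2 + 8λ + 15 = 0.
Eigenvalues λ = -3, -5.
For λ=-3: (A-λI) row 1 is [0, 2], so an eigenvector is (1, 0).
For λ=-5: (A-λI) row 1 is [2, 2], so an eigenvector is (-1, 1).
General solution: K_1e^(-3t)(1,0) + K_2e^(-5t)(-1,1).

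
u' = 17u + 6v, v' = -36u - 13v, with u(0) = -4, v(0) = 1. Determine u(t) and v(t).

Coefficient matrix A = [[17, 6], [-36, -13]].
Characteristic polynomial det(A - λI) = λ^2 - 4λ - 5 = 0.
Eigenvalues λ = -1, 5.
For λ=-1: (A-λI) row 1 is [18, 6], so an eigenvector is (-1, 3).
For λ=5: (A-λI) row 1 is [12, 6], so an eigenvector is (1, -2).
General solution: C_1e^(-t)(-1,3) + C_2e^(5t)(1,-2).
Applying u(0)=-4, v(0)=1 gives C_1=-7, C_2=-11.

u(t) = -11e^(5t) + 7e^(-t), v(t) = 22e^(5t) - 21e^(-t)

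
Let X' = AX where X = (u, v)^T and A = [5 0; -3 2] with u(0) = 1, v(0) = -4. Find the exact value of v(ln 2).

A = [[5,0],[-3,2]]; eigenvalues λ = 2, 5.
Eigenvectors: (0,-1) for λ=2, (-1,1) for λ=5.
From the initial condition, c_1 = 3, c_2 = -1.
v(ln 2) = (3)(2^2)(-1) + (-1)(2^5)(1) = -44.

-44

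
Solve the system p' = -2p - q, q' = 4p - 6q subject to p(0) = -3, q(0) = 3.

p(t) = -9te^(-4t) - 3e^(-4t), q(t) = -18te^(-4t) + 3e^(-4t)

Coefficient matrix A = [[-2, -1], [4, -6]].
Characteristic polynomial det(A - λI) = λ^2 + 8λ + 16 = 0.
Single eigenvalue λ = -4 with algebraic multiplicity 2.
Eigenvector v = (-1,-2); generalized eigenvector w with (A-λI)w=v is (0,1).
General solution: e^(-4t)[K_1·v + K_2·(t·v + w)].
Applying p(0)=-3, q(0)=3 gives K_1=3, K_2=9.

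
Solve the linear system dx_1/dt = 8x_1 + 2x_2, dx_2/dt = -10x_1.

x_1(t) = -c_1e^(4t)cos(2t) - c_2e^(4t)sin(2t), x_2(t) = c_1e^(4t)sin(2t) + 2c_1e^(4t)cos(2t) + 2c_2e^(4t)sin(2t) - c_2e^(4t)cos(2t)

Coefficient matrix A = [[8, 2], [-10, 0]].
Characteristic polynomial det(A - λI) = λ^2 - 8λ + 20 = 0.
Eigenvalues λ = 4 ± 2i (complex conjugate pair).
For λ=4+2i: an eigenvector is (-1,2) - i(0,1) = (-1, 2 - i).
A real fundamental pair from Re and Im of e^((4+2i)t)v: X_1 = e^(4t)(cos(2t)·(-1,2) + sin(2t)·(0,1)), X_2 = e^(4t)(sin(2t)·(-1,2) - cos(2t)·(0,1)).
General solution: c_1X_1 + c_2X_2.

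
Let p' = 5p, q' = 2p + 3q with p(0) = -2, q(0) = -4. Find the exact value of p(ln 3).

A = [[5,0],[2,3]]; eigenvalues λ = 3, 5.
Eigenvectors: (0,-1) for λ=3, (1,1) for λ=5.
From the initial condition, c_1 = 2, c_2 = -2.
p(ln 3) = (2)(3^3)(0) + (-2)(3^5)(1) = -486.

-486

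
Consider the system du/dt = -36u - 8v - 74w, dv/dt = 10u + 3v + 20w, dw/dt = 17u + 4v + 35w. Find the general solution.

Coefficient matrix A = [[-36, -8, -74], [10, 3, 20], [17, 4, 35]].
det(A - λI) = 0 gives eigenvalues λ = 1, 3, -2.
For λ=1: eigenvector (-2,0,1).
For λ=3: eigenvector (-4,1,2).
For λ=-2: eigenvector (7,-2,-3).
General solution: C_1e^(t)(-2,0,1) + C_2e^(3t)(-4,1,2) + C_3e^(-2t)(7,-2,-3).

u(t) = -2C_1e^(t) - 4C_2e^(3t) + 7C_3e^(-2t), v(t) = C_2e^(3t) - 2C_3e^(-2t), w(t) = C_1e^(t) + 2C_2e^(3t) - 3C_3e^(-2t)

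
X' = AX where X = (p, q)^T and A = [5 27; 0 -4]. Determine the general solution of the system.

p(t) = -3C_1e^(-4t) + C_2e^(5t), q(t) = C_1e^(-4t)

Coefficient matrix A = [[5, 27], [0, -4]].
Characteristic polynomial det(A - λI) = λ^2 - λ - 20 = 0.
Eigenvalues λ = -4, 5.
For λ=-4: (A-λI) row 1 is [9, 27], so an eigenvector is (-3, 1).
For λ=5: (A-λI) row 1 is [0, 27], so an eigenvector is (1, 0).
General solution: C_1e^(-4t)(-3,1) + C_2e^(5t)(1,0).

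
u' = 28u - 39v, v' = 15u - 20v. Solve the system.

Coefficient matrix A = [[28, -39], [15, -20]].
Characteristic polynomial det(A - λI) = λ^2 - 8λ + 25 = 0.
Eigenvalues λ = 4 ± 3i (complex conjugate pair).
For λ=4+3i: an eigenvector is (3,2) - i(-2,-1) = (3 + 2i, 2 + i).
A real fundamental pair from Re and Im of e^((4+3i)t)v: X_1 = e^(4t)(cos(3t)·(3,2) + sin(3t)·(-2,-1)), X_2 = e^(4t)(sin(3t)·(3,2) - cos(3t)·(-2,-1)).
General solution: C_1X_1 + C_2X_2.

u(t) = -2C_1e^(4t)sin(3t) + 3C_1e^(4t)cos(3t) + 3C_2e^(4t)sin(3t) + 2C_2e^(4t)cos(3t), v(t) = -C_1e^(4t)sin(3t) + 2C_1e^(4t)cos(3t) + 2C_2e^(4t)sin(3t) + C_2e^(4t)cos(3t)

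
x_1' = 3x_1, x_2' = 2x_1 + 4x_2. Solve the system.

Coefficient matrix A = [[3, 0], [2, 4]].
Characteristic polynomial det(A - λI) = λ^2 - 7λ + 12 = 0.
Eigenvalues λ = 3, 4.
For λ=3: (A-λI) row 2 is [2, 1], so an eigenvector is (-1, 2).
For λ=4: (A-λI) row 1 is [-1, 0], so an eigenvector is (0, -1).
General solution: c_1e^(3t)(-1,2) + c_2e^(4t)(0,-1).

x_1(t) = -c_1e^(3t), x_2(t) = 2c_1e^(3t) - c_2e^(4t)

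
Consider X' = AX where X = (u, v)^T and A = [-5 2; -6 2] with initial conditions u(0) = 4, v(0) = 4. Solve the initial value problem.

u(t) = -4e^(-t) + 8e^(-2t), v(t) = -8e^(-t) + 12e^(-2t)

Coefficient matrix A = [[-5, 2], [-6, 2]].
Characteristic polynomial det(A - λI) = λ^2 + 3λ + 2 = 0.
Eigenvalues λ = -1, -2.
For λ=-1: (A-λI) row 1 is [-4, 2], so an eigenvector is (1, 2).
For λ=-2: (A-λI) row 1 is [-3, 2], so an eigenvector is (-2, -3).
General solution: c_1e^(-t)(1,2) + c_2e^(-2t)(-2,-3).
Applying u(0)=4, v(0)=4 gives c_1=-4, c_2=-4.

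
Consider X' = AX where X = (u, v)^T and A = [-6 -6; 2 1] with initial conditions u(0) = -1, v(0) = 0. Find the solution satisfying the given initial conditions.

u(t) = 3e^(-2t) - 4e^(-3t), v(t) = -2e^(-2t) + 2e^(-3t)

Coefficient matrix A = [[-6, -6], [2, 1]].
Characteristic polynomial det(A - λI) = λ^2 + 5λ + 6 = 0.
Eigenvalues λ = -2, -3.
For λ=-2: (A-λI) row 1 is [-4, -6], so an eigenvector is (3, -2).
For λ=-3: (A-λI) row 1 is [-3, -6], so an eigenvector is (2, -1).
General solution: K_1e^(-2t)(3,-2) + K_2e^(-3t)(2,-1).
Applying u(0)=-1, v(0)=0 gives K_1=1, K_2=-2.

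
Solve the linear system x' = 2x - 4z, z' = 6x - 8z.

x(t) = C_1e^(-2t) - 2C_2e^(-4t), z(t) = C_1e^(-2t) - 3C_2e^(-4t)

Coefficient matrix A = [[2, -4], [6, -8]].
Characteristic polynomial det(A - λI) = λ^2 + 6λ + 8 = 0.
Eigenvalues λ = -2, -4.
For λ=-2: (A-λI) row 1 is [4, -4], so an eigenvector is (1, 1).
For λ=-4: (A-λI) row 1 is [6, -4], so an eigenvector is (-2, -3).
General solution: C_1e^(-2t)(1,1) + C_2e^(-4t)(-2,-3).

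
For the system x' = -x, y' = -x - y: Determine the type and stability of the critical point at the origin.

A = [[-1,0],[-1,-1]]; det(A-λI) = λ^2 + 2λ + 1.
repeated λ = -1 with a single eigenvector.

stable improper node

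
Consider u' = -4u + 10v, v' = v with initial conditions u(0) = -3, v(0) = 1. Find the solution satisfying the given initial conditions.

u(t) = 2e^(t) - 5e^(-4t), v(t) = e^(t)

Coefficient matrix A = [[-4, 10], [0, 1]].
Characteristic polynomial det(A - λI) = λ^2 + 3λ - 4 = 0.
Eigenvalues λ = 1, -4.
For λ=1: (A-λI) row 1 is [-5, 10], so an eigenvector is (2, 1).
For λ=-4: (A-λI) row 1 is [0, 10], so an eigenvector is (1, 0).
General solution: c_1e^(t)(2,1) + c_2e^(-4t)(1,0).
Applying u(0)=-3, v(0)=1 gives c_1=1, c_2=-5.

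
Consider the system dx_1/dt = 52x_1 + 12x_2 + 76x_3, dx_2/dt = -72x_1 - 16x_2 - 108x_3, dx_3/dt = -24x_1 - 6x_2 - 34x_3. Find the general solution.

Coefficient matrix A = [[52, 12, 76], [-72, -16, -108], [-24, -6, -34]].
det(A - λI) = 0 gives eigenvalues λ = -4, 4, 2.
For λ=-4: eigenvector (-2,3,1).
For λ=4: eigenvector (7,-9,-3).
For λ=2: eigenvector (-2,2,1).
General solution: K_1e^(-4t)(-2,3,1) + K_2e^(4t)(7,-9,-3) + K_3e^(2t)(-2,2,1).

x_1(t) = -2K_1e^(-4t) + 7K_2e^(4t) - 2K_3e^(2t), x_2(t) = 3K_1e^(-4t) - 9K_2e^(4t) + 2K_3e^(2t), x_3(t) = K_1e^(-4t) - 3K_2e^(4t) + K_3e^(2t)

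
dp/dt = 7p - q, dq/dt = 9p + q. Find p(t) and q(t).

p(t) = C_1e^(4t) + C_2te^(4t) + C_2e^(4t), q(t) = 3C_1e^(4t) + 3C_2te^(4t) + 2C_2e^(4t)

Coefficient matrix A = [[7, -1], [9, 1]].
Characteristic polynomial det(A - λI) = λ^2 - 8λ + 16 = 0.
Single eigenvalue λ = 4 with algebraic multiplicity 2.
Eigenvector v = (1,3); generalized eigenvector w with (A-λI)w=v is (1,2).
General solution: e^(4t)[C_1·v + C_2·(t·v + w)].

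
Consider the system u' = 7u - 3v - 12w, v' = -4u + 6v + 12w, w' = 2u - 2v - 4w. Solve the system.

u(t) = -3c_1e^(2t) - 3c_2e^(3t) + 2c_3e^(4t), v(t) = 3c_1e^(2t) + 4c_2e^(3t) - 2c_3e^(4t), w(t) = -2c_1e^(2t) - 2c_2e^(3t) + c_3e^(4t)

Coefficient matrix A = [[7, -3, -12], [-4, 6, 12], [2, -2, -4]].
det(A - λI) = 0 gives eigenvalues λ = 2, 3, 4.
For λ=2: eigenvector (-3,3,-2).
For λ=3: eigenvector (-3,4,-2).
For λ=4: eigenvector (2,-2,1).
General solution: c_1e^(2t)(-3,3,-2) + c_2e^(3t)(-3,4,-2) + c_3e^(4t)(2,-2,1).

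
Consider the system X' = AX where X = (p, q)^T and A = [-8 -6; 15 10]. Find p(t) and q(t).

Coefficient matrix A = [[-8, -6], [15, 10]].
Characteristic polynomial det(A - λI) = λ^2 - 2λ + 10 = 0.
Eigenvalues λ = 1 ± 3i (complex conjugate pair).
For λ=1+3i: an eigenvector is (-1,2) - i(-1,1) = (-1 + i, 2 - i).
A real fundamental pair from Re and Im of e^((1+3i)t)v: X_1 = e^(t)(cos(3t)·(-1,2) + sin(3t)·(-1,1)), X_2 = e^(t)(sin(3t)·(-1,2) - cos(3t)·(-1,1)).
General solution: K_1X_1 + K_2X_2.

p(t) = -K_1e^(t)sin(3t) - K_1e^(t)cos(3t) - K_2e^(t)sin(3t) + K_2e^(t)cos(3t), q(t) = K_1e^(t)sin(3t) + 2K_1e^(t)cos(3t) + 2K_2e^(t)sin(3t) - K_2e^(t)cos(3t)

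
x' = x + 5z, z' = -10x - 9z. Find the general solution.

Coefficient matrix A = [[1, 5], [-10, -9]].
Characteristic polynomial det(A - λI) = λ^2 + 8λ + 41 = 0.
Eigenvalues λ = -4 ± 5i (complex conjugate pair).
For λ=-4+5i: an eigenvector is (0,-1) - i(-1,1) = (0 + i, -1 - i).
A real fundamental pair from Re and Im of e^((-4+5i)t)v: X_1 = e^(-4t)(cos(5t)·(0,-1) + sin(5t)·(-1,1)), X_2 = e^(-4t)(sin(5t)·(0,-1) - cos(5t)·(-1,1)).
General solution: c_1X_1 + c_2X_2.

x(t) = -c_1e^(-4t)sin(5t) + c_2e^(-4t)cos(5t), z(t) = c_1e^(-4t)sin(5t) - c_1e^(-4t)cos(5t) - c_2e^(-4t)sin(5t) - c_2e^(-4t)cos(5t)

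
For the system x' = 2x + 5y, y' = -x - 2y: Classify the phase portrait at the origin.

A = [[2,5],[-1,-2]]; det(A-λI) = λ^2 + 1.
λ = 0 ± i: zero real part.

center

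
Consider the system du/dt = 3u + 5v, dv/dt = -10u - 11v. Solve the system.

u(t) = C_1e^(-4t)sin(t) - 2C_1e^(-4t)cos(t) - 2C_2e^(-4t)sin(t) - C_2e^(-4t)cos(t), v(t) = -C_1e^(-4t)sin(t) + 3C_1e^(-4t)cos(t) + 3C_2e^(-4t)sin(t) + C_2e^(-4t)cos(t)

Coefficient matrix A = [[3, 5], [-10, -11]].
Characteristic polynomial det(A - λI) = λ^2 + 8λ + 17 = 0.
Eigenvalues λ = -4 ± i (complex conjugate pair).
For λ=-4+i: an eigenvector is (-2,3) - i(1,-1) = (-2 - i, 3 + i).
A real fundamental pair from Re and Im of e^((-4+i)t)v: X_1 = e^(-4t)(cos(t)·(-2,3) + sin(t)·(1,-1)), X_2 = e^(-4t)(sin(t)·(-2,3) - cos(t)·(1,-1)).
General solution: C_1X_1 + C_2X_2.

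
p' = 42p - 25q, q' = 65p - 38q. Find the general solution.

p(t) = -2K_1e^(2t)sin(5t) + K_1e^(2t)cos(5t) + K_2e^(2t)sin(5t) + 2K_2e^(2t)cos(5t), q(t) = -3K_1e^(2t)sin(5t) + 2K_1e^(2t)cos(5t) + 2K_2e^(2t)sin(5t) + 3K_2e^(2t)cos(5t)

Coefficient matrix A = [[42, -25], [65, -38]].
Characteristic polynomial det(A - λI) = λ^2 - 4λ + 29 = 0.
Eigenvalues λ = 2 ± 5i (complex conjugate pair).
For λ=2+5i: an eigenvector is (1,2) - i(-2,-3) = (1 + 2i, 2 + 3i).
A real fundamental pair from Re and Im of e^((2+5i)t)v: X_1 = e^(2t)(cos(5t)·(1,2) + sin(5t)·(-2,-3)), X_2 = e^(2t)(sin(5t)·(1,2) - cos(5t)·(-2,-3)).
General solution: K_1X_1 + K_2X_2.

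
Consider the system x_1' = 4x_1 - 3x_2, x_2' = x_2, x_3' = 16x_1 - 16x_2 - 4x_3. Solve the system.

x_1(t) = c_1e^(t) - c_2e^(4t), x_2(t) = c_1e^(t), x_3(t) = -2c_2e^(4t) + c_3e^(-4t)

Coefficient matrix A = [[4, -3, 0], [0, 1, 0], [16, -16, -4]].
det(A - λI) = 0 gives eigenvalues λ = 1, 4, -4.
For λ=1: eigenvector (1,1,0).
For λ=4: eigenvector (-1,0,-2).
For λ=-4: eigenvector (0,0,1).
General solution: c_1e^(t)(1,1,0) + c_2e^(4t)(-1,0,-2) + c_3e^(-4t)(0,0,1).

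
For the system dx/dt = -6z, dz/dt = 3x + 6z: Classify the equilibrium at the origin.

unstable spiral

A = [[0,-6],[3,6]]; det(A-λI) = λ^2 - 6λ + 18.
λ = 3 ± 3i: positive real part.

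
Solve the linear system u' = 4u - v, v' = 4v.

Coefficient matrix A = [[4, -1], [0, 4]].
Characteristic polynomial det(A - λI) = λ^2 - 8λ + 16 = 0.
Single eigenvalue λ = 4 with algebraic multiplicity 2.
Eigenvector v = (1,0); generalized eigenvector w with (A-λI)w=v is (1,-1).
General solution: e^(4t)[c_1·v + c_2·(t·v + w)].

u(t) = c_1e^(4t) + c_2te^(4t) + c_2e^(4t), v(t) = -c_2e^(4t)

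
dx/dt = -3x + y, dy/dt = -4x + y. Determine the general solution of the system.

x(t) = -K_1e^(-t) - K_2te^(-t) - K_2e^(-t), y(t) = -2K_1e^(-t) - 2K_2te^(-t) - 3K_2e^(-t)

Coefficient matrix A = [[-3, 1], [-4, 1]].
Characteristic polynomial det(A - λI) = λ^2 + 2λ + 1 = 0.
Single eigenvalue λ = -1 with algebraic multiplicity 2.
Eigenvector v = (-1,-2); generalized eigenvector w with (A-λI)w=v is (-1,-3).
General solution: e^(-t)[K_1·v + K_2·(t·v + w)].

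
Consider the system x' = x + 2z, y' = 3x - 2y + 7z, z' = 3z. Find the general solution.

Coefficient matrix A = [[1, 0, 2], [3, -2, 7], [0, 0, 3]].
det(A - λI) = 0 gives eigenvalues λ = 1, -2, 3.
For λ=1: eigenvector (1,1,0).
For λ=-2: eigenvector (0,1,0).
For λ=3: eigenvector (1,2,1).
General solution: C_1e^(t)(1,1,0) + C_2e^(-2t)(0,1,0) + C_3e^(3t)(1,2,1).

x(t) = C_1e^(t) + C_3e^(3t), y(t) = C_1e^(t) + C_2e^(-2t) + 2C_3e^(3t), z(t) = C_3e^(3t)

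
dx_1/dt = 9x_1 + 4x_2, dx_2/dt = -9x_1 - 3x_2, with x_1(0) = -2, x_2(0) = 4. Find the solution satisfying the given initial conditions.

Coefficient matrix A = [[9, 4], [-9, -3]].
Characteristic polynomial det(A - λI) = λ^2 - 6λ + 9 = 0.
Single eigenvalue λ = 3 with algebraic multiplicity 2.
Eigenvector v = (-2,3); generalized eigenvector w with (A-λI)w=v is (-1,1).
General solution: e^(3t)[C_1·v + C_2·(t·v + w)].
Applying x_1(0)=-2, x_2(0)=4 gives C_1=2, C_2=-2.

x_1(t) = 4te^(3t) - 2e^(3t), x_2(t) = -6te^(3t) + 4e^(3t)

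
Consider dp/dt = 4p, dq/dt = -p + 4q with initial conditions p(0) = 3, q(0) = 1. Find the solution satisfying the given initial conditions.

p(t) = 3e^(4t), q(t) = -3te^(4t) + e^(4t)

Coefficient matrix A = [[4, 0], [-1, 4]].
Characteristic polynomial det(A - λI) = λ^2 - 8λ + 16 = 0.
Single eigenvalue λ = 4 with algebraic multiplicity 2.
Eigenvector v = (0,-1); generalized eigenvector w with (A-λI)w=v is (1,2).
General solution: e^(4t)[C_1·v + C_2·(t·v + w)].
Applying p(0)=3, q(0)=1 gives C_1=5, C_2=3.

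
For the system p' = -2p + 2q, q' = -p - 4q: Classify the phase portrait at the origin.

A = [[-2,2],[-1,-4]]; det(A-λI) = λ^2 + 6λ + 10.
λ = -3 ± i: negative real part.

stable spiral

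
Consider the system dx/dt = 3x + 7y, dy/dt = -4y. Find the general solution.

Coefficient matrix A = [[3, 7], [0, -4]].
Characteristic polynomial det(A - λI) = λ^2 + λ - 12 = 0.
Eigenvalues λ = 3, -4.
For λ=3: (A-λI) row 1 is [0, 7], so an eigenvector is (1, 0).
For λ=-4: (A-λI) row 1 is [7, 7], so an eigenvector is (1, -1).
General solution: c_1e^(3t)(1,0) + c_2e^(-4t)(1,-1).

x(t) = c_1e^(3t) + c_2e^(-4t), y(t) = -c_2e^(-4t)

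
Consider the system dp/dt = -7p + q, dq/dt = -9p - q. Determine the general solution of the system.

Coefficient matrix A = [[-7, 1], [-9, -1]].
Characteristic polynomial det(A - λI) = λ^2 + 8λ + 16 = 0.
Single eigenvalue λ = -4 with algebraic multiplicity 2.
Eigenvector v = (-1,-3); generalized eigenvector w with (A-λI)w=v is (0,-1).
General solution: e^(-4t)[C_1·v + C_2·(t·v + w)].

p(t) = -C_1e^(-4t) - C_2te^(-4t), q(t) = -3C_1e^(-4t) - 3C_2te^(-4t) - C_2e^(-4t)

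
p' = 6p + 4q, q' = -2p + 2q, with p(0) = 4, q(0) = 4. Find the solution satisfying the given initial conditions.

Coefficient matrix A = [[6, 4], [-2, 2]].
Characteristic polynomial det(A - λI) = λ^2 - 8λ + 20 = 0.
Eigenvalues λ = 4 ± 2i (complex conjugate pair).
For λ=4+2i: an eigenvector is (1,-1) - i(-1,0) = (1 + i, -1).
A real fundamental pair from Re and Im of e^((4+2i)t)v: X_1 = e^(4t)(cos(2t)·(1,-1) + sin(2t)·(-1,0)), X_2 = e^(4t)(sin(2t)·(1,-1) - cos(2t)·(-1,0)).
General solution: c_1X_1 + c_2X_2.
Applying p(0)=4, q(0)=4 gives c_1=-4, c_2=8.

p(t) = 12e^(4t)sin(2t) + 4e^(4t)cos(2t), q(t) = -8e^(4t)sin(2t) + 4e^(4t)cos(2t)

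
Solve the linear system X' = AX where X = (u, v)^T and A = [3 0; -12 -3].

Coefficient matrix A = [[3, 0], [-12, -3]].
Characteristic polynomial det(A - λI) = λ^2 - 9 = 0.
Eigenvalues λ = 3, -3.
For λ=3: (A-λI) row 2 is [-12, -6], so an eigenvector is (1, -2).
For λ=-3: (A-λI) row 1 is [6, 0], so an eigenvector is (0, 1).
General solution: C_1e^(3t)(1,-2) + C_2e^(-3t)(0,1).

u(t) = C_1e^(3t), v(t) = -2C_1e^(3t) + C_2e^(-3t)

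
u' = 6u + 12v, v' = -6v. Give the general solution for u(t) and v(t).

Coefficient matrix A = [[6, 12], [0, -6]].
Characteristic polynomial det(A - λI) = λ^2 - 36 = 0.
Eigenvalues λ = -6, 6.
For λ=-6: (A-λI) row 1 is [12, 12], so an eigenvector is (-1, 1).
For λ=6: (A-λI) row 1 is [0, 12], so an eigenvector is (1, 0).
General solution: C_1e^(-6t)(-1,1) + C_2e^(6t)(1,0).

u(t) = -C_1e^(-6t) + C_2e^(6t), v(t) = C_1e^(-6t)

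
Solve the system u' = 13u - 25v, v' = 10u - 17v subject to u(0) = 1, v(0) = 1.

Coefficient matrix A = [[13, -25], [10, -17]].
Characteristic polynomial det(A - λI) = λ^2 + 4λ + 29 = 0.
Eigenvalues λ = -2 ± 5i (complex conjugate pair).
For λ=-2+5i: an eigenvector is (-2,-1) - i(-1,-1) = (-2 + i, -1 + i).
A real fundamental pair from Re and Im of e^((-2+5i)t)v: X_1 = e^(-2t)(cos(5t)·(-2,-1) + sin(5t)·(-1,-1)), X_2 = e^(-2t)(sin(5t)·(-2,-1) - cos(5t)·(-1,-1)).
General solution: C_1X_1 + C_2X_2.
Applying u(0)=1, v(0)=1 gives C_1=0, C_2=1.

u(t) = -2e^(-2t)sin(5t) + e^(-2t)cos(5t), v(t) = -e^(-2t)sin(5t) + e^(-2t)cos(5t)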